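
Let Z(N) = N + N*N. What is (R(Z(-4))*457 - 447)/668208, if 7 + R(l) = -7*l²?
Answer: -232151/334104 ≈ -0.69485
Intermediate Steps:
Z(N) = N + N²
R(l) = -7 - 7*l²
(R(Z(-4))*457 - 447)/668208 = ((-7 - 7*16*(1 - 4)²)*457 - 447)/668208 = ((-7 - 7*(-4*(-3))²)*457 - 447)*(1/668208) = ((-7 - 7*12²)*457 - 447)*(1/668208) = ((-7 - 7*144)*457 - 447)*(1/668208) = ((-7 - 1008)*457 - 447)*(1/668208) = (-1015*457 - 447)*(1/668208) = (-463855 - 447)*(1/668208) = -464302*1/668208 = -232151/334104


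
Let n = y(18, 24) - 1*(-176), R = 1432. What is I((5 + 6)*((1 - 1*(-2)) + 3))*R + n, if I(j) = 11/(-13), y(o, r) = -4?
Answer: -13516/13 ≈ -1039.7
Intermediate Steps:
n = 172 (n = -4 - 1*(-176) = -4 + 176 = 172)
I(j) = -11/13 (I(j) = 11*(-1/13) = -11/13)
I((5 + 6)*((1 - 1*(-2)) + 3))*R + n = -11/13*1432 + 172 = -15752/13 + 172 = -13516/13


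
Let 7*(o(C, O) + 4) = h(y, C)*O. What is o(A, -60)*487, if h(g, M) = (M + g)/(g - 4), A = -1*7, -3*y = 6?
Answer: -57466/7 ≈ -8209.4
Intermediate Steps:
y = -2 (y = -⅓*6 = -2)
A = -7
h(g, M) = (M + g)/(-4 + g)
o(C, O) = -4 + O*(⅓ - C/6)/7 (o(C, O) = -4 + (((C - 2)/(-4 - 2))*O)/7 = -4 + (((-2 + C)/(-6))*O)/7 = -4 + ((-(-2 + C)/6)*O)/7 = -4 + ((⅓ - C/6)*O)/7 = -4 + (O*(⅓ - C/6))/7 = -4 + O*(⅓ - C/6)/7)
o(A, -60)*487 = (-4 - 1/42*(-60)*(-2 - 7))*487 = (-4 - 1/42*(-60)*(-9))*487 = (-4 - 90/7)*487 = -118/7*487 = -57466/7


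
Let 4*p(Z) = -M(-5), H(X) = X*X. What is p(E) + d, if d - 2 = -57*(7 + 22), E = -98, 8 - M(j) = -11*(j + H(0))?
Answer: -6557/4 ≈ -1639.3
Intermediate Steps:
H(X) = X²
M(j) = 8 + 11*j (M(j) = 8 - (-11)*(j + 0²) = 8 - (-11)*(j + 0) = 8 - (-11)*j = 8 + 11*j)
p(Z) = 47/4 (p(Z) = (-(8 + 11*(-5)))/4 = (-(8 - 55))/4 = (-1*(-47))/4 = (¼)*47 = 47/4)
d = -1651 (d = 2 - 57*(7 + 22) = 2 - 57*29 = 2 - 1653 = -1651)
p(E) + d = 47/4 - 1651 = -6557/4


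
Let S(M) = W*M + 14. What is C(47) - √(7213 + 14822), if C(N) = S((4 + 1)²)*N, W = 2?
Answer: 3008 - √22035 ≈ 2859.6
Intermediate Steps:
S(M) = 14 + 2*M (S(M) = 2*M + 14 = 14 + 2*M)
C(N) = 64*N (C(N) = (14 + 2*(4 + 1)²)*N = (14 + 2*5²)*N = (14 + 2*25)*N = (14 + 50)*N = 64*N)
C(47) - √(7213 + 14822) = 64*47 - √(7213 + 14822) = 3008 - √22035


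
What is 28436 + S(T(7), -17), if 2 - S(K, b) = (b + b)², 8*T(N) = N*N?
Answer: 27282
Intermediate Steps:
T(N) = N²/8 (T(N) = (N*N)/8 = N²/8)
S(K, b) = 2 - 4*b² (S(K, b) = 2 - (b + b)² = 2 - (2*b)² = 2 - 4*b²)
28436 + S(T(7), -17) = 28436 + (2 - 4*(-17)²) = 28436 + (2 - 4*289) = 28436 + (2 - 1156) = 28436 - 1154 = 27282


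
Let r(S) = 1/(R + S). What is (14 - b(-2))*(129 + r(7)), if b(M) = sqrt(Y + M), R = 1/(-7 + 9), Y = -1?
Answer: 27118/15 - 1937*I*sqrt(3)/15 ≈ 1807.9 - 223.67*I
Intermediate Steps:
R = 1/2 ≈ 0.50000
b(M) = sqrt(-1 + M)
r(S) = 1/(1/2 + S)
(14 - b(-2))*(129 + r(7)) = (14 - sqrt(-1 - 2))*(129 + 2/(1 + 2*7)) = (14 - sqrt(-3))*(129 + 2/(1 + 14)) = (14 - I*sqrt(3))*(129 + 2/15) = (14 - I*sqrt(3))*(1937/15) = 27118/15 - 1937*I*sqrt(3)/15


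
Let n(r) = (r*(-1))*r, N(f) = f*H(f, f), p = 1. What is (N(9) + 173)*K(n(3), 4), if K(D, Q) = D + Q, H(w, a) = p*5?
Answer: -1090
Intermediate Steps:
H(w, a) = 5 (H(w, a) = 1*5 = 5)
N(f) = 5*f (N(f) = f*5 = 5*f)
n(r) = -r² (n(r) = (-r)*r = -r²)
(N(9) + 173)*K(n(3), 4) = (5*9 + 173)*(-1*3² + 4) = (45 + 173)*(-1*9 + 4) = 218*(-9 + 4) = 218*(-5) = -1090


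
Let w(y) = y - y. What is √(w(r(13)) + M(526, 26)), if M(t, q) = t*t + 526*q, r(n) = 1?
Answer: 4*√18147 ≈ 538.84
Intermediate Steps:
w(y) = 0
M(t, q) = t² + 526*q
√(w(r(13)) + M(526, 26)) = √(0 + (526² + 526*26)) = √(0 + (276676 + 13676)) = √(0 + 290352) = √290352 = 4*√18147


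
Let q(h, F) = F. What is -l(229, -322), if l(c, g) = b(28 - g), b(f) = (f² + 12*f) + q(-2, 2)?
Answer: -126702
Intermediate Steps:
b(f) = 2 + f² + 12*f (b(f) = (f² + 12*f) + 2 = 2 + f² + 12*f)
l(c, g) = 338 + (28 - g)² - 12*g (l(c, g) = 2 + (28 - g)² + 12*(28 - g) = 2 + (28 - g)² + (336 - 12*g) = 338 + (28 - g)² - 12*g)
-l(229, -322) = -(1122 + (-322)² - 68*(-322)) = -(1122 + 103684 + 21896) = -1*126702 = -126702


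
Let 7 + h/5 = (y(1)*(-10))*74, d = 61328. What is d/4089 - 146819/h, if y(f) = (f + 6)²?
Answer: 3907085257/247159605 ≈ 15.808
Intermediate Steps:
y(f) = (6 + f)²
h = -181335 (h = -35 + 5*(((6 + 1)²*(-10))*74) = -35 + 5*((7²*(-10))*74) = -35 + 5*((49*(-10))*74) = -35 + 5*(-490*74) = -35 + 5*(-36260) = -35 - 181300 = -181335)
d/4089 - 146819/h = 61328/4089 - 146819/(-181335) = 61328*(1/4089) - 146819*(-1/181335) = 61328/4089 + 146819/181335 = 3907085257/247159605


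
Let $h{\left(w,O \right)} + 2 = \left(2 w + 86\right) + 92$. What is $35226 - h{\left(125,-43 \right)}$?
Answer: $34800$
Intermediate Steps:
$h{\left(w,O \right)} = 176 + 2 w$ ($h{\left(w,O \right)} = -2 + \left(\left(2 w + 86\right) + 92\right) = -2 + \left(\left(86 + 2 w\right) + 92\right) = -2 + \left(178 + 2 w\right) = 176 + 2 w$)
$35226 - h{\left(125,-43 \right)} = 35226 - \left(176 + 2 \cdot 125\right) = 35226 - \left(176 + 250\right) = 35226 - 426 = 34800$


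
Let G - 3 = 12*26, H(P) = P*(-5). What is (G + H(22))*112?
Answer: 22960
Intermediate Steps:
H(P) = -5*P
G = 315 (G = 3 + 12*26 = 3 + 312 = 315)
(G + H(22))*112 = (315 - 5*22)*112 = (315 - 110)*112 = 205*112 = 22960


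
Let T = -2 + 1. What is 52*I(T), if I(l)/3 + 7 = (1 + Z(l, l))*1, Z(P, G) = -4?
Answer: -1560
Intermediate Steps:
T = -1
I(l) = -30 (I(l) = -21 + 3*((1 - 4)*1) = -21 + 3*(-3*1) = -21 + 3*(-3) = -21 - 9 = -30)
52*I(T) = 52*(-30) = -1560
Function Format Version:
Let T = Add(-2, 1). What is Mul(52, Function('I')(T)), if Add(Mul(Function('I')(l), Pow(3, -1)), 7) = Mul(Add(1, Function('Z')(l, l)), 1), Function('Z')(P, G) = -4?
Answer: -1560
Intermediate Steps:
T = -1
Function('I')(l) = -30 (Function('I')(l) = Add(-21, Mul(3, Mul(Add(1, -4), 1))) = Add(-21, Mul(3, Mul(-3, 1))) = Add(-21, Mul(3, -3)) = Add(-21, -9) = -30)
Mul(52, Function('I')(T)) = Mul(52, -30) = -1560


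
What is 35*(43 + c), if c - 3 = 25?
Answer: 2485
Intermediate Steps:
c = 28 (c = 3 + 25 = 28)
35*(43 + c) = 35*(43 + 28) = 35*71 = 2485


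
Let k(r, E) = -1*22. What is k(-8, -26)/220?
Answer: -⅒ ≈ -0.10000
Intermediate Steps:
k(r, E) = -22
k(-8, -26)/220 = -22/220 = -22*1/220 = -⅒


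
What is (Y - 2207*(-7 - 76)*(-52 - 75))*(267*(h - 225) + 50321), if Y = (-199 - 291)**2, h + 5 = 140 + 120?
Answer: -1343006352597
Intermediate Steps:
h = 255 (h = -5 + (140 + 120) = -5 + 260 = 255)
Y = 240100 (Y = (-490)**2 = 240100)
(Y - 2207*(-7 - 76)*(-52 - 75))*(267*(h - 225) + 50321) = (240100 - 2207*(-7 - 76)*(-52 - 75))*(267*(255 - 225) + 50321) = (240100 - (-183181)*(-127))*(267*30 + 50321) = (240100 - 2207*10541)*(8010 + 50321) = (240100 - 23263987)*58331 = -23023887*58331 = -1343006352597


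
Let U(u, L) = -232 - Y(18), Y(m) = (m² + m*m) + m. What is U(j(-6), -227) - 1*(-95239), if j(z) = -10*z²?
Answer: 94341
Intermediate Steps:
Y(m) = m + 2*m² (Y(m) = (m² + m²) + m = 2*m² + m = m + 2*m²)
U(u, L) = -898 (U(u, L) = -232 - 18*(1 + 2*18) = -232 - 18*(1 + 36) = -232 - 18*37 = -232 - 1*666 = -232 - 666 = -898)
U(j(-6), -227) - 1*(-95239) = -898 - 1*(-95239) = -898 + 95239 = 94341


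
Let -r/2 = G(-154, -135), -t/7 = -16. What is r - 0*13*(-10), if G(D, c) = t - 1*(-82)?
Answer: -388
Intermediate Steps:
t = 112 (t = -7*(-16) = 112)
G(D, c) = 194 (G(D, c) = 112 - 1*(-82) = 112 + 82 = 194)
r = -388 (r = -2*194 = -388)
r - 0*13*(-10) = -388 - 0*13*(-10) = -388 - 0*(-10) = -388 - 1*0 = -388 + 0 = -388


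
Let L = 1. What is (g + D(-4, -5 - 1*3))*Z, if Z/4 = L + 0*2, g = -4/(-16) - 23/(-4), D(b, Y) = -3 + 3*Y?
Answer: -84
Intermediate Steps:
g = 6 (g = -4*(-1/16) - 23*(-1/4) = 1/4 + 23/4 = 6)
Z = 4 (Z = 4*(1 + 0*2) = 4*(1 + 0) = 4*1 = 4)
(g + D(-4, -5 - 1*3))*Z = (6 + (-3 + 3*(-5 - 1*3)))*4 = (6 + (-3 + 3*(-5 - 3)))*4 = (6 + (-3 + 3*(-8)))*4 = (6 + (-3 - 24))*4 = (6 - 27)*4 = -21*4 = -84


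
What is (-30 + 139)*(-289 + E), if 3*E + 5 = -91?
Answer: -34989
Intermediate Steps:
E = -32 (E = -5/3 + (⅓)*(-91) = -5/3 - 91/3 = -32)
(-30 + 139)*(-289 + E) = (-30 + 139)*(-289 - 32) = 109*(-321) = -34989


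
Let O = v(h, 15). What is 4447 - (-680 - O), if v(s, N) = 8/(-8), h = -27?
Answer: 5126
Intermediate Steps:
v(s, N) = -1 (v(s, N) = 8*(-1/8) = -1)
O = -1
4447 - (-680 - O) = 4447 - (-680 - 1*(-1)) = 4447 - (-680 + 1) = 4447 - 1*(-679) = 4447 + 679 = 5126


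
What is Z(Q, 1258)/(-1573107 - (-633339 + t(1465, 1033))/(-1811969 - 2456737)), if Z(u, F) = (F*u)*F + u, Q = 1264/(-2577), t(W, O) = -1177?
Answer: 1423159659094160/2884149161382911 ≈ 0.49344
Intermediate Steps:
Q = -1264/2577 (Q = 1264*(-1/2577) = -1264/2577 ≈ -0.49049)
Z(u, F) = u + u*F² (Z(u, F) = u*F² + u = u + u*F²)
Z(Q, 1258)/(-1573107 - (-633339 + t(1465, 1033))/(-1811969 - 2456737)) = (-1264*(1 + 1258²)/2577)/(-1573107 - (-633339 - 1177)/(-1811969 - 2456737)) = (-1264*(1 + 1582564)/2577)/(-1573107 - (-634516)/(-4268706)) = (-1264/2577*1582565)/(-1573107 - (-634516)*(-1)/4268706) = -2000362160/(2577*(-1573107 - 1*317258/2134353)) = -2000362160/(2577*(-1573107 - 317258/2134353)) = -2000362160/(2577*(-3357565962029/2134353)) = -2000362160/2577*(-2134353/3357565962029) = 1423159659094160/2884149161382911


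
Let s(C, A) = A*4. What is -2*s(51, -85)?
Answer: 680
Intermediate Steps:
s(C, A) = 4*A
-2*s(51, -85) = -8*(-85) = -2*(-340) = 680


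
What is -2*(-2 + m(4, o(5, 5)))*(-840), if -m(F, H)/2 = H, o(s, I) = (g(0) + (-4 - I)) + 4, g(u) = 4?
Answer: 0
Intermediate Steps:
o(s, I) = 4 - I (o(s, I) = (4 + (-4 - I)) + 4 = -I + 4 = 4 - I)
m(F, H) = -2*H
-2*(-2 + m(4, o(5, 5)))*(-840) = -2*(-2 - 2*(4 - 1*5))*(-840) = -2*(-2 - 2*(4 - 5))*(-840) = -2*(-2 - 2*(-1))*(-840) = -2*(-2 + 2)*(-840) = -2*0*(-840) = 0*(-840) = 0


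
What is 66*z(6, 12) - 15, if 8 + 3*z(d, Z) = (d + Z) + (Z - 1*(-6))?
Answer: 601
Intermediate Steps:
z(d, Z) = -⅔ + d/3 + 2*Z/3 (z(d, Z) = -8/3 + ((d + Z) + (Z - 1*(-6)))/3 = -8/3 + ((Z + d) + (Z + 6))/3 = -8/3 + ((Z + d) + (6 + Z))/3 = -8/3 + (6 + d + 2*Z)/3 = -8/3 + (2 + d/3 + 2*Z/3) = -⅔ + d/3 + 2*Z/3)
66*z(6, 12) - 15 = 66*(-⅔ + (⅓)*6 + (⅔)*12) - 15 = 66*(-⅔ + 2 + 8) - 15 = 66*(28/3) - 15 = 616 - 15 = 601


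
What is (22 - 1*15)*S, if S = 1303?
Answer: 9121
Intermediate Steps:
(22 - 1*15)*S = (22 - 1*15)*1303 = (22 - 15)*1303 = 7*1303 = 9121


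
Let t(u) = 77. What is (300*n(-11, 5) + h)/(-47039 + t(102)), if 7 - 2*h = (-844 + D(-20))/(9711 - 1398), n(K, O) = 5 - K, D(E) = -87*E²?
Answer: -79898635/780790212 ≈ -0.10233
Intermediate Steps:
h = 93835/16626 (h = 7/2 - (-844 - 87*(-20)²)/(2*(9711 - 1398)) = 7/2 - (-844 - 87*400)/(2*8313) = 7/2 - (-844 - 34800)/(2*8313) = 7/2 - (-17822)/8313 = 7/2 - ½*(-35644/8313) = 7/2 + 17822/8313 = 93835/16626 ≈ 5.6439)
(300*n(-11, 5) + h)/(-47039 + t(102)) = (300*(5 - 1*(-11)) + 93835/16626)/(-47039 + 77) = (300*(5 + 11) + 93835/16626)/(-46962) = (300*16 + 93835/16626)*(-1/46962) = (4800 + 93835/16626)*(-1/46962) = (79898635/16626)*(-1/46962) = -79898635/780790212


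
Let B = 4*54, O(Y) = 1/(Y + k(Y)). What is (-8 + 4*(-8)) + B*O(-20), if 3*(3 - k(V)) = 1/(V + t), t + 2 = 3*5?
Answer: -4694/89 ≈ -52.742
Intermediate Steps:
t = 13 (t = -2 + 3*5 = -2 + 15 = 13)
k(V) = 3 - 1/(3*(13 + V)) (k(V) = 3 - 1/(3*(V + 13)) = 3 - 1/(3*(13 + V)))
O(Y) = 1/(Y + (116 + 9*Y)/(3*(13 + Y)))
B = 216
(-8 + 4*(-8)) + B*O(-20) = (-8 + 4*(-8)) + 216*(3*(13 - 20)/(116 + 3*(-20)² + 48*(-20))) = (-8 - 32) + 216*(3*(-7)/(116 + 3*400 - 960)) = -40 + 216*(3*(-7)/(116 + 1200 - 960)) = -40 + 216*(3*(-7)/356) = -40 + 216*(3*(1/356)*(-7)) = -40 + 216*(-21/356) = -40 - 1134/89 = -4694/89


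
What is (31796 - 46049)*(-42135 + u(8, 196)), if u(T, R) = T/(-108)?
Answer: 5404960897/9 ≈ 6.0055e+8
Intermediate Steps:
u(T, R) = -T/108 (u(T, R) = T*(-1/108) = -T/108)
(31796 - 46049)*(-42135 + u(8, 196)) = (31796 - 46049)*(-42135 - 1/108*8) = -14253*(-42135 - 2/27) = -14253*(-1137647/27) = 5404960897/9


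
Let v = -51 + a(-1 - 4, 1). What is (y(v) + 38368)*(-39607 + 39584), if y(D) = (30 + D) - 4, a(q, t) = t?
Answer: -881912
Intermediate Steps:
v = -50 (v = -51 + 1 = -50)
y(D) = 26 + D
(y(v) + 38368)*(-39607 + 39584) = ((26 - 50) + 38368)*(-39607 + 39584) = (-24 + 38368)*(-23) = 38344*(-23) = -881912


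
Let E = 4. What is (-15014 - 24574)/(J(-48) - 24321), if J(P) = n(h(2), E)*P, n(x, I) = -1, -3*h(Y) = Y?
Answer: 13196/8091 ≈ 1.6309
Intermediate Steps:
h(Y) = -Y/3
J(P) = -P
(-15014 - 24574)/(J(-48) - 24321) = (-15014 - 24574)/(-1*(-48) - 24321) = -39588/(48 - 24321) = -39588/(-24273) = -39588*(-1/24273) = 13196/8091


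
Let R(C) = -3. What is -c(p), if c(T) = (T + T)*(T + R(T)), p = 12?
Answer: -216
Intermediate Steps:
c(T) = 2*T*(-3 + T) (c(T) = (T + T)*(T - 3) = (2*T)*(-3 + T) = 2*T*(-3 + T))
-c(p) = -2*12*(-3 + 12) = -2*12*9 = -1*216 = -216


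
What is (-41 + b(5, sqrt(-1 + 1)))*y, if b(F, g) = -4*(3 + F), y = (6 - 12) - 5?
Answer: 803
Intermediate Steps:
y = -11 (y = -6 - 5 = -11)
b(F, g) = -12 - 4*F
(-41 + b(5, sqrt(-1 + 1)))*y = (-41 + (-12 - 4*5))*(-11) = (-41 + (-12 - 20))*(-11) = (-41 - 32)*(-11) = -73*(-11) = 803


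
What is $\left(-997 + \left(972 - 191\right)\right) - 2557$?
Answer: $-2773$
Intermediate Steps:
$\left(-997 + \left(972 - 191\right)\right) - 2557 = \left(-997 + 781\right) - 2557 = -216 - 2557 = -2773$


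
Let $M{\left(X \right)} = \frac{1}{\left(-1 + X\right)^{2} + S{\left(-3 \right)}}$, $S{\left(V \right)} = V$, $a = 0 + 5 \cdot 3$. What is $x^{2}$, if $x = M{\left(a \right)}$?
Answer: $\frac{1}{37249} \approx 2.6846 \cdot 10^{-5}$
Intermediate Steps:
$a = 15$ ($a = 0 + 15 = 15$)
$M{\left(X \right)} = \frac{1}{-3 + \left(-1 + X\right)^{2}}$ ($M{\left(X \right)} = \frac{1}{\left(-1 + X\right)^{2} - 3} = \frac{1}{-3 + \left(-1 + X\right)^{2}}$)
$x = \frac{1}{193}$ ($x = \frac{1}{-3 + \left(-1 + 15\right)^{2}} = \frac{1}{-3 + 14^{2}} = \frac{1}{-3 + 196} = \frac{1}{193} \approx 0.0051813$)
$x^{2} = \left(\frac{1}{193}\right)^{2} = \frac{1}{37249}$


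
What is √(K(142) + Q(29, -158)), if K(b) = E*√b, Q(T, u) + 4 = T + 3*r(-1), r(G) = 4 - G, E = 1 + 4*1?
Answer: √(40 + 5*√142) ≈ 9.9791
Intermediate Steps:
E = 5 (E = 1 + 4 = 5)
Q(T, u) = 11 + T (Q(T, u) = -4 + (T + 3*(4 - 1*(-1))) = -4 + (T + 3*(4 + 1)) = -4 + (T + 3*5) = -4 + (T + 15) = -4 + (15 + T) = 11 + T)
K(b) = 5*√b
√(K(142) + Q(29, -158)) = √(5*√142 + (11 + 29)) = √(5*√142 + 40) = √(40 + 5*√142)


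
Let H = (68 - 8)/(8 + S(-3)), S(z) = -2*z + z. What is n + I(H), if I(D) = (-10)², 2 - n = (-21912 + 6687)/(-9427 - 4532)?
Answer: 469531/4653 ≈ 100.91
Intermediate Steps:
S(z) = -z
H = 60/11 (H = (68 - 8)/(8 - 1*(-3)) = 60/(8 + 3) = 60/11 ≈ 5.4545)
n = 4231/4653 (n = 2 - (-21912 + 6687)/(-9427 - 4532) = 2 - (-15225)/(-13959) = 2 - (-15225)*(-1)/13959 = 2 - 1*5075/4653 = 2 - 5075/4653 = 4231/4653 ≈ 0.90931)
I(D) = 100
n + I(H) = 4231/4653 + 100 = 469531/4653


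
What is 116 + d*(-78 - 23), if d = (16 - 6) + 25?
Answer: -3419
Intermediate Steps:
d = 35 (d = 10 + 25 = 35)
116 + d*(-78 - 23) = 116 + 35*(-78 - 23) = 116 + 35*(-101) = 116 - 3535 = -3419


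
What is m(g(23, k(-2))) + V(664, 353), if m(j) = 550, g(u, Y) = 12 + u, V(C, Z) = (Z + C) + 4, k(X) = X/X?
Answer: 1571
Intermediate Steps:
k(X) = 1
V(C, Z) = 4 + C + Z (V(C, Z) = (C + Z) + 4 = 4 + C + Z)
m(g(23, k(-2))) + V(664, 353) = 550 + (4 + 664 + 353) = 550 + 1021 = 1571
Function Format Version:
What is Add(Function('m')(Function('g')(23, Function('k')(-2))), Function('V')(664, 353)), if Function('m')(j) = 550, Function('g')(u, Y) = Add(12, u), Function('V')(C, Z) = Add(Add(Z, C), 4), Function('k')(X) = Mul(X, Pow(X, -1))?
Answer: 1571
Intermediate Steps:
Function('k')(X) = 1
Function('V')(C, Z) = Add(4, C, Z) (Function('V')(C, Z) = Add(Add(C, Z), 4) = Add(4, C, Z))
Add(Function('m')(Function('g')(23, Function('k')(-2))), Function('V')(664, 353)) = Add(550, Add(4, 664, 353)) = Add(550, 1021) = 1571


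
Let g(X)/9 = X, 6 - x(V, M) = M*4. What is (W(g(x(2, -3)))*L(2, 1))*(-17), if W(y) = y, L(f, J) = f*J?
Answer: -5508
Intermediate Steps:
L(f, J) = J*f
x(V, M) = 6 - 4*M (x(V, M) = 6 - M*4 = 6 - 4*M)
g(X) = 9*X
(W(g(x(2, -3)))*L(2, 1))*(-17) = ((9*(6 - 4*(-3)))*(1*2))*(-17) = ((9*(6 + 12))*2)*(-17) = ((9*18)*2)*(-17) = (162*2)*(-17) = 324*(-17) = -5508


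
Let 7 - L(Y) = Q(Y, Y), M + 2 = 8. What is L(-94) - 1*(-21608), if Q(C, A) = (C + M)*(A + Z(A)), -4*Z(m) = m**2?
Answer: -181049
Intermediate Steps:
M = 6 (M = -2 + 8 = 6)
Z(m) = -m**2/4
Q(C, A) = (6 + C)*(A - A**2/4) (Q(C, A) = (C + 6)*(A - A**2/4) = (6 + C)*(A - A**2/4))
L(Y) = 7 - Y*(24 - Y**2 - 2*Y)/4 (L(Y) = 7 - Y*(24 - 6*Y + 4*Y - Y*Y)/4 = 7 - Y*(24 - 6*Y + 4*Y - Y**2)/4 = 7 - Y*(24 - Y**2 - 2*Y)/4)
L(-94) - 1*(-21608) = (7 + (1/2)*(-94)**2 - 6*(-94) + (1/4)*(-94)**3) - 1*(-21608) = (7 + (1/2)*8836 + 564 + (1/4)*(-830584)) + 21608 = (7 + 4418 + 564 - 207646) + 21608 = -202657 + 21608 = -181049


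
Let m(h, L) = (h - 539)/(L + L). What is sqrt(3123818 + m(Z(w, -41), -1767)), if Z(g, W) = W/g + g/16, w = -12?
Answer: sqrt(39013852213010)/3534 ≈ 1767.4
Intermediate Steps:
Z(g, W) = g/16 + W/g (Z(g, W) = W/g + g*(1/16) = W/g + g/16 = g/16 + W/g)
m(h, L) = (-539 + h)/(2*L) (m(h, L) = (-539 + h)/((2*L)) = (-539 + h)*(1/(2*L)) = (-539 + h)/(2*L))
sqrt(3123818 + m(Z(w, -41), -1767)) = sqrt(3123818 + (1/2)*(-539 + ((1/16)*(-12) - 41/(-12)))/(-1767)) = sqrt(3123818 + (1/2)*(-1/1767)*(-539 + (-3/4 - 41*(-1/12)))) = sqrt(3123818 + (1/2)*(-1/1767)*(-539 + (-3/4 + 41/12))) = sqrt(3123818 + (1/2)*(-1/1767)*(-539 + 8/3)) = sqrt(3123818 + (1/2)*(-1/1767)*(-1609/3)) = sqrt(3123818 + 1609/10602) = sqrt(33118720045/10602) = sqrt(39013852213010)/3534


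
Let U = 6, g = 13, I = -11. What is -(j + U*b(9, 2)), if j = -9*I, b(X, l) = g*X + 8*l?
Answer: -897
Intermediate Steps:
b(X, l) = 8*l + 13*X (b(X, l) = 13*X + 8*l = 8*l + 13*X)
j = 99 (j = -9*(-11) = 99)
-(j + U*b(9, 2)) = -(99 + 6*(8*2 + 13*9)) = -(99 + 6*(16 + 117)) = -(99 + 6*133) = -(99 + 798) = -1*897 = -897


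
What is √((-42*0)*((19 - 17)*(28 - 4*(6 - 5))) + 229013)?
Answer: √229013 ≈ 478.55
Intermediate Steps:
√((-42*0)*((19 - 17)*(28 - 4*(6 - 5))) + 229013) = √(0*(2*(28 - 4*1)) + 229013) = √(0*(2*(28 - 4)) + 229013) = √(0*(2*24) + 229013) = √(0*48 + 229013) = √(0 + 229013) = √229013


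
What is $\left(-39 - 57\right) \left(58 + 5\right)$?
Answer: $-6048$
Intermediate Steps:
$\left(-39 - 57\right) \left(58 + 5\right) = \left(-39 - 57\right) 63 = \left(-96\right) 63 = -6048$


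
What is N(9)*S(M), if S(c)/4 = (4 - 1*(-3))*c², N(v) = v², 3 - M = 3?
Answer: 0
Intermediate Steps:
M = 0 (M = 3 - 1*3 = 3 - 3 = 0)
S(c) = 28*c² (S(c) = 4*((4 - 1*(-3))*c²) = 4*((4 + 3)*c²) = 4*(7*c²) = 28*c²)
N(9)*S(M) = 9²*(28*0²) = 81*(28*0) = 81*0 = 0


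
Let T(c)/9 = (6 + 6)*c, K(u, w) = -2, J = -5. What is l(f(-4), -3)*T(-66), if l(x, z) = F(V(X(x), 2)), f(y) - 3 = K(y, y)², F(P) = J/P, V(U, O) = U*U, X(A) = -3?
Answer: 3960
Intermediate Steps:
V(U, O) = U²
F(P) = -5/P
T(c) = 108*c (T(c) = 9*((6 + 6)*c) = 9*(12*c) = 108*c)
f(y) = 7 (f(y) = 3 + (-2)² = 3 + 4 = 7)
l(x, z) = -5/9 (l(x, z) = -5/((-3)²) = -5/9)
l(f(-4), -3)*T(-66) = -60*(-66) = -5/9*(-7128) = 3960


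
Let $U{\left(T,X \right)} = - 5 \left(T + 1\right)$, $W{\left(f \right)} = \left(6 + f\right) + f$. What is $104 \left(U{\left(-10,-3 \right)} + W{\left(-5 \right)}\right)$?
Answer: $4264$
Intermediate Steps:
$W{\left(f \right)} = 6 + 2 f$
$U{\left(T,X \right)} = -5 - 5 T$ ($U{\left(T,X \right)} = - 5 \left(1 + T\right) = -5 - 5 T$)
$104 \left(U{\left(-10,-3 \right)} + W{\left(-5 \right)}\right) = 104 \left(\left(-5 - -50\right) + \left(6 + 2 \left(-5\right)\right)\right) = 104 \left(\left(-5 + 50\right) + \left(6 - 10\right)\right) = 104 \left(45 - 4\right) = 104 \cdot 41 = 4264$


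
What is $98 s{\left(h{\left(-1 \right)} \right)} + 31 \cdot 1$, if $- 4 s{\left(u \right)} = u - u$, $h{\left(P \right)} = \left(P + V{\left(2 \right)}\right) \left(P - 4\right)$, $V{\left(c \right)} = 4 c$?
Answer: $31$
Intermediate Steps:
$h{\left(P \right)} = \left(-4 + P\right) \left(8 + P\right)$ ($h{\left(P \right)} = \left(P + 4 \cdot 2\right) \left(P - 4\right) = \left(P + 8\right) \left(-4 + P\right) = \left(8 + P\right) \left(-4 + P\right) = \left(-4 + P\right) \left(8 + P\right)$)
$s{\left(u \right)} = 0$ ($s{\left(u \right)} = - \frac{u - u}{4} = \left(- \frac{1}{4}\right) 0 = 0$)
$98 s{\left(h{\left(-1 \right)} \right)} + 31 \cdot 1 = 98 \cdot 0 + 31 \cdot 1 = 0 + 31 = 31$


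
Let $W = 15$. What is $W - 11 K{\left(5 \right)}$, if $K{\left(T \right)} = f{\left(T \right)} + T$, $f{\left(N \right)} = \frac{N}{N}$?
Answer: $-51$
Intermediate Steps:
$f{\left(N \right)} = 1$
$K{\left(T \right)} = 1 + T$
$W - 11 K{\left(5 \right)} = 15 - 11 \left(1 + 5\right) = 15 - 66 = -51$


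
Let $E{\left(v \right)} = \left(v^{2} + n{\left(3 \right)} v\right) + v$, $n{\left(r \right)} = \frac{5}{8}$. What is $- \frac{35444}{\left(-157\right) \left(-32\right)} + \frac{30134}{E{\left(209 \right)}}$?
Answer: $- \frac{148302507}{23279960} \approx -6.3704$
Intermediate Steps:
$n{\left(r \right)} = \frac{5}{8}$ ($n{\left(r \right)} = 5 \cdot \frac{1}{8} = \frac{5}{8}$)
$E{\left(v \right)} = v^{2} + \frac{13 v}{8}$ ($E{\left(v \right)} = \left(v^{2} + \frac{5 v}{8}\right) + v = v^{2} + \frac{13 v}{8}$)
$- \frac{35444}{\left(-157\right) \left(-32\right)} + \frac{30134}{E{\left(209 \right)}} = - \frac{35444}{\left(-157\right) \left(-32\right)} + \frac{30134}{\frac{1}{8} \cdot 209 \left(13 + 8 \cdot 209\right)} = - \frac{35444}{5024} + \frac{30134}{\frac{1}{8} \cdot 209 \left(13 + 1672\right)} = \left(-35444\right) \frac{1}{5024} + \frac{30134}{\frac{1}{8} \cdot 209 \cdot 1685} = - \frac{8861}{1256} + \frac{30134}{\frac{352165}{8}} = - \frac{8861}{1256} + 30134 \cdot \frac{8}{352165} = - \frac{8861}{1256} + \frac{12688}{18535} = - \frac{148302507}{23279960}$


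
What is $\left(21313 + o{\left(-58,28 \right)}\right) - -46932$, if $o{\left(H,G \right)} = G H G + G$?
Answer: $22801$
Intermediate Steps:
$o{\left(H,G \right)} = G + H G^{2}$ ($o{\left(H,G \right)} = H G^{2} + G = G + H G^{2}$)
$\left(21313 + o{\left(-58,28 \right)}\right) - -46932 = \left(21313 + 28 \left(1 + 28 \left(-58\right)\right)\right) - -46932 = \left(21313 + 28 \left(1 - 1624\right)\right) + 46932 = \left(21313 + 28 \left(-1623\right)\right) + 46932 = \left(21313 - 45444\right) + 46932 = -24131 + 46932 = 22801$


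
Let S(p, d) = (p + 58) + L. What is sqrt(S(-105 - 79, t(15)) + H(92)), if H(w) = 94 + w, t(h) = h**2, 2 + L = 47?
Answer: sqrt(105) ≈ 10.247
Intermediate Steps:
L = 45 (L = -2 + 47 = 45)
S(p, d) = 103 + p (S(p, d) = (p + 58) + 45 = (58 + p) + 45 = 103 + p)
sqrt(S(-105 - 79, t(15)) + H(92)) = sqrt((103 + (-105 - 79)) + (94 + 92)) = sqrt((103 - 184) + 186) = sqrt(-81 + 186) = sqrt(105)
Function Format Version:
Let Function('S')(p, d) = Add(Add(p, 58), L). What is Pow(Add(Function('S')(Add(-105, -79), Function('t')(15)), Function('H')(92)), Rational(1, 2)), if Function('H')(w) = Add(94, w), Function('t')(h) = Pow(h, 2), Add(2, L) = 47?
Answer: Pow(105, Rational(1, 2)) ≈ 10.247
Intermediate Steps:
L = 45 (L = Add(-2, 47) = 45)
Function('S')(p, d) = Add(103, p) (Function('S')(p, d) = Add(Add(p, 58), 45) = Add(Add(58, p), 45) = Add(103, p))
Pow(Add(Function('S')(Add(-105, -79), Function('t')(15)), Function('H')(92)), Rational(1, 2)) = Pow(Add(Add(103, Add(-105, -79)), Add(94, 92)), Rational(1, 2)) = Pow(Add(Add(103, -184), 186), Rational(1, 2)) = Pow(Add(-81, 186), Rational(1, 2)) = Pow(105, Rational(1, 2))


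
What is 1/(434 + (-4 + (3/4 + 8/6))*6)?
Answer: 2/845 ≈ 0.0023669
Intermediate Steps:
1/(434 + (-4 + (3/4 + 8/6))*6) = 1/(434 + (-4 + (3*(1/4) + 8*(1/6)))*6) = 1/(434 + (-4 + (3/4 + 4/3))*6) = 1/(434 + (-4 + 25/12)*6) = 1/(434 - 23/12*6) = 1/(434 - 23/2) = 1/(845/2) = 2/845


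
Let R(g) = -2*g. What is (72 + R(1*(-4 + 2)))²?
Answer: 5776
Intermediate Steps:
(72 + R(1*(-4 + 2)))² = (72 - 2*(-4 + 2))² = (72 - 2*(-2))² = (72 + 4)² = 76² = 5776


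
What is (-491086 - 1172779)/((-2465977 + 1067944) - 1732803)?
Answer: 1663865/3130836 ≈ 0.53144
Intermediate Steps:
(-491086 - 1172779)/((-2465977 + 1067944) - 1732803) = -1663865/(-1398033 - 1732803) = -1663865/(-3130836) = -1663865*(-1/3130836) = 1663865/3130836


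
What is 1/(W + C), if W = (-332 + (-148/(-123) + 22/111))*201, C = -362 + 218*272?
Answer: -1517/11402240 ≈ -0.00013304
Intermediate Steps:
C = 58934 (C = -362 + 59296 = 58934)
W = -100805118/1517 (W = (-332 + (-148*(-1/123) + 22*(1/111)))*201 = (-332 + (148/123 + 22/111))*201 = (-332 + 2126/1517)*201 = -501518/1517*201 = -100805118/1517 ≈ -66450.)
1/(W + C) = 1/(-100805118/1517 + 58934) = 1/(-11402240/1517) = -1517/11402240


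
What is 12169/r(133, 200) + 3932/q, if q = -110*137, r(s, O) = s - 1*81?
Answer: 91591183/391820 ≈ 233.76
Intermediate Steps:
r(s, O) = -81 + s (r(s, O) = s - 81 = -81 + s)
q = -15070
12169/r(133, 200) + 3932/q = 12169/(-81 + 133) + 3932/(-15070) = 12169/52 + 3932*(-1/15070) = 12169*(1/52) - 1966/7535 = 12169/52 - 1966/7535 = 91591183/391820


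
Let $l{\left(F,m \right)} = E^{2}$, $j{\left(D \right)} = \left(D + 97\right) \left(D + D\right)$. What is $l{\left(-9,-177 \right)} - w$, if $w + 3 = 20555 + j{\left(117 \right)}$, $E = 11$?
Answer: $-70507$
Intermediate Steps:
$j{\left(D \right)} = 2 D \left(97 + D\right)$ ($j{\left(D \right)} = \left(97 + D\right) 2 D = 2 D \left(97 + D\right)$)
$l{\left(F,m \right)} = 121$ ($l{\left(F,m \right)} = 11^{2} = 121$)
$w = 70628$ ($w = -3 + \left(20555 + 2 \cdot 117 \left(97 + 117\right)\right) = -3 + \left(20555 + 2 \cdot 117 \cdot 214\right) = -3 + \left(20555 + 50076\right) = -3 + 70631 = 70628$)
$l{\left(-9,-177 \right)} - w = 121 - 70628 = -70507$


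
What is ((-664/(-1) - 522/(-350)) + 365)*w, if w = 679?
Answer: 17492592/25 ≈ 6.9970e+5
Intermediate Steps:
((-664/(-1) - 522/(-350)) + 365)*w = ((-664/(-1) - 522/(-350)) + 365)*679 = ((-664*(-1) - 522*(-1/350)) + 365)*679 = ((664 + 261/175) + 365)*679 = (116461/175 + 365)*679 = (180336/175)*679 = 17492592/25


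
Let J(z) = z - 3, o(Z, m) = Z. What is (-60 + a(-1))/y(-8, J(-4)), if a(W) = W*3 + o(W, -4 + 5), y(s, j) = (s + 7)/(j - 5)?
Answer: -768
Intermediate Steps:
J(z) = -3 + z
y(s, j) = (7 + s)/(-5 + j)
a(W) = 4*W (a(W) = W*3 + W = 3*W + W = 4*W)
(-60 + a(-1))/y(-8, J(-4)) = (-60 + 4*(-1))/(((7 - 8)/(-5 + (-3 - 4)))) = (-60 - 4)/((-1/(-5 - 7))) = -64/(-1/(-12)) = -64/((-1/12*(-1))) = -64/1/12 = -64*12 = -768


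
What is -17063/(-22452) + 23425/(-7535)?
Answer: -79473679/33835164 ≈ -2.3489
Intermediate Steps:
-17063/(-22452) + 23425/(-7535) = -17063*(-1/22452) + 23425*(-1/7535) = 17063/22452 - 4685/1507 = -79473679/33835164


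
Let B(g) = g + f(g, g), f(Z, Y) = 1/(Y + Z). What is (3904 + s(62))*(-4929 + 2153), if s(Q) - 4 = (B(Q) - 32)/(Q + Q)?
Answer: -20852315763/1922 ≈ -1.0849e+7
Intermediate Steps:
B(g) = g + 1/(2*g) (B(g) = g + 1/(g + g) = g + 1/(2*g))
s(Q) = 4 + (-32 + Q + 1/(2*Q))/(2*Q) (s(Q) = 4 + ((Q + 1/(2*Q)) - 32)/(Q + Q) = 4 + (-32 + Q + 1/(2*Q))/((2*Q)) = 4 + (-32 + Q + 1/(2*Q))*(1/(2*Q)) = 4 + (-32 + Q + 1/(2*Q))/(2*Q))
(3904 + s(62))*(-4929 + 2153) = (3904 + (9/2 - 16/62 + (1/4)/62**2))*(-4929 + 2153) = (3904 + (9/2 - 16*1/62 + (1/4)*(1/3844)))*(-2776) = (3904 + (9/2 - 8/31 + 1/15376))*(-2776) = (3904 + 65225/15376)*(-2776) = (60093129/15376)*(-2776) = -20852315763/1922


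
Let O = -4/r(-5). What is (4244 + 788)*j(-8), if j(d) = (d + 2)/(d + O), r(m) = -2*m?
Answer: 25160/7 ≈ 3594.3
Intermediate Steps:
O = -2/5 (O = -4/((-2*(-5))) = -4/10 = -4*1/10 = -2/5 ≈ -0.40000)
j(d) = (2 + d)/(-2/5 + d) (j(d) = (d + 2)/(d - 2/5) = (2 + d)/(-2/5 + d))
(4244 + 788)*j(-8) = (4244 + 788)*(5*(2 - 8)/(-2 + 5*(-8))) = 5032*(5*(-6)/(-2 - 40)) = 5032*(5*(-6)/(-42)) = 5032*(5*(-1/42)*(-6)) = 5032*(5/7) = 25160/7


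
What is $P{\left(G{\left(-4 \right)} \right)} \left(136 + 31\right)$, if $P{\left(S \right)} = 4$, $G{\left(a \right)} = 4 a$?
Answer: $668$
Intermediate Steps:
$P{\left(G{\left(-4 \right)} \right)} \left(136 + 31\right) = 4 \left(136 + 31\right) = 4 \cdot 167 = 668$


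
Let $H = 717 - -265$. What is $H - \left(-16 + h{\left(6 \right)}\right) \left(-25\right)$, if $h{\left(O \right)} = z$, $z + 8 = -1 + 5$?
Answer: $482$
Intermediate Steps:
$z = -4$ ($z = -8 + \left(-1 + 5\right) = -8 + 4 = -4$)
$h{\left(O \right)} = -4$
$H = 982$ ($H = 717 + 265 = 982$)
$H - \left(-16 + h{\left(6 \right)}\right) \left(-25\right) = 982 - \left(-16 - 4\right) \left(-25\right) = 982 - \left(-20\right) \left(-25\right) = 982 - 500 = 482$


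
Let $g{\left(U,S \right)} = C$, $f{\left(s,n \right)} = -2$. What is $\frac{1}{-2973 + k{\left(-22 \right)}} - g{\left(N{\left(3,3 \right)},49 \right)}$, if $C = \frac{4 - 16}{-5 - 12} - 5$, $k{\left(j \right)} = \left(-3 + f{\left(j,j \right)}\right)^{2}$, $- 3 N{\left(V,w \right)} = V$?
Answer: $\frac{215187}{50116} \approx 4.2938$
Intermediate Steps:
$N{\left(V,w \right)} = - \frac{V}{3}$
$k{\left(j \right)} = 25$ ($k{\left(j \right)} = \left(-3 - 2\right)^{2} = \left(-5\right)^{2} = 25$)
$C = - \frac{73}{17}$ ($C = - \frac{12}{-17} - 5 = \left(-12\right) \left(- \frac{1}{17}\right) - 5 = \frac{12}{17} - 5 = - \frac{73}{17} \approx -4.2941$)
$g{\left(U,S \right)} = - \frac{73}{17}$
$\frac{1}{-2973 + k{\left(-22 \right)}} - g{\left(N{\left(3,3 \right)},49 \right)} = \frac{1}{-2973 + 25} - - \frac{73}{17} = \frac{1}{-2948} + \frac{73}{17} = - \frac{1}{2948} + \frac{73}{17} = \frac{215187}{50116}$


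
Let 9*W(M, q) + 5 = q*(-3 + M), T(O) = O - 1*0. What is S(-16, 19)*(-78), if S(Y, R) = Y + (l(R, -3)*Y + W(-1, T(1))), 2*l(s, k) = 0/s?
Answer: 1326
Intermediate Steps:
l(s, k) = 0 (l(s, k) = (0/s)/2 = (½)*0 = 0)
T(O) = O (T(O) = O + 0 = O)
W(M, q) = -5/9 + q*(-3 + M)/9 (W(M, q) = -5/9 + (q*(-3 + M))/9 = -5/9 + q*(-3 + M)/9)
S(Y, R) = -1 + Y (S(Y, R) = Y + (0*Y + (-5/9 - ⅓*1 + (⅑)*(-1)*1)) = Y + (0 + (-5/9 - ⅓ - ⅑)) = Y + (0 - 1) = Y - 1 = -1 + Y)
S(-16, 19)*(-78) = (-1 - 16)*(-78) = -17*(-78) = 1326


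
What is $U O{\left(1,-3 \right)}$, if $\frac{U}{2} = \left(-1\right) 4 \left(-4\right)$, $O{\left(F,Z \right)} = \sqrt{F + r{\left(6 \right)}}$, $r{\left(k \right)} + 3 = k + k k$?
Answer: $64 \sqrt{10} \approx 202.39$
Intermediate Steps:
$r{\left(k \right)} = -3 + k + k^{2}$ ($r{\left(k \right)} = -3 + \left(k + k k\right) = -3 + \left(k + k^{2}\right) = -3 + k + k^{2}$)
$O{\left(F,Z \right)} = \sqrt{39 + F}$ ($O{\left(F,Z \right)} = \sqrt{F + \left(-3 + 6 + 6^{2}\right)} = \sqrt{F + \left(-3 + 6 + 36\right)} = \sqrt{F + 39} = \sqrt{39 + F}$)
$U = 32$ ($U = 2 \left(-1\right) 4 \left(-4\right) = 2 \left(\left(-4\right) \left(-4\right)\right) = 2 \cdot 16 = 32$)
$U O{\left(1,-3 \right)} = 32 \sqrt{39 + 1} = 32 \sqrt{40} = 32 \cdot 2 \sqrt{10} = 64 \sqrt{10}$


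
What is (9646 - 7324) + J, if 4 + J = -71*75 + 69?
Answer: -2938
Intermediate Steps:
J = -5260 (J = -4 + (-71*75 + 69) = -4 + (-5325 + 69) = -4 - 5256 = -5260)
(9646 - 7324) + J = (9646 - 7324) - 5260 = 2322 - 5260 = -2938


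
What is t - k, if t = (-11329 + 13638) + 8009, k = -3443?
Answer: 13761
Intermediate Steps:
t = 10318 (t = 2309 + 8009 = 10318)
t - k = 10318 - 1*(-3443) = 10318 + 3443 = 13761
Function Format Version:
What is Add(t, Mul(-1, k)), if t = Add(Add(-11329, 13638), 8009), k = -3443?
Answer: 13761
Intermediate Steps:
t = 10318 (t = Add(2309, 8009) = 10318)
Add(t, Mul(-1, k)) = Add(10318, Mul(-1, -3443)) = Add(10318, 3443) = 13761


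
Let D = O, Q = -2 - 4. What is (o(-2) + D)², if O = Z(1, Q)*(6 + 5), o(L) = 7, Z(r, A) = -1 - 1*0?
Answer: 16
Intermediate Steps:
Q = -6
Z(r, A) = -1 (Z(r, A) = -1 + 0 = -1)
O = -11 (O = -(6 + 5) = -1*11 = -11)
D = -11
(o(-2) + D)² = (7 - 11)² = (-4)² = 16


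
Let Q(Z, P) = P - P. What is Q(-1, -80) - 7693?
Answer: -7693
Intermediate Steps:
Q(Z, P) = 0
Q(-1, -80) - 7693 = 0 - 7693 = -7693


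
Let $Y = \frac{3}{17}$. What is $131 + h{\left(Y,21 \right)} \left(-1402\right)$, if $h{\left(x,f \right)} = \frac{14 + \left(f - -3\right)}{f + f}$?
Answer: $- \frac{23887}{21} \approx -1137.5$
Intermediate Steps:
$Y = \frac{3}{17}$ ($Y = 3 \cdot \frac{1}{17} = \frac{3}{17} \approx 0.17647$)
$h{\left(x,f \right)} = \frac{17 + f}{2 f}$ ($h{\left(x,f \right)} = \frac{14 + \left(f + 3\right)}{2 f} = \left(14 + \left(3 + f\right)\right) \frac{1}{2 f} = \left(17 + f\right) \frac{1}{2 f} = \frac{17 + f}{2 f}$)
$131 + h{\left(Y,21 \right)} \left(-1402\right) = 131 + \frac{17 + 21}{2 \cdot 21} \left(-1402\right) = 131 + \frac{1}{2} \cdot \frac{1}{21} \cdot 38 \left(-1402\right) = 131 + \frac{19}{21} \left(-1402\right) = 131 - \frac{26638}{21} = - \frac{23887}{21}$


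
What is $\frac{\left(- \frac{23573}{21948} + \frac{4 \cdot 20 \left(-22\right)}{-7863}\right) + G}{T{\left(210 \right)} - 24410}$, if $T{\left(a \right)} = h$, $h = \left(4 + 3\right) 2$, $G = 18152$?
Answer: $- \frac{348052580981}{467799057456} \approx -0.74402$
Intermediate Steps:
$h = 14$ ($h = 7 \cdot 2 = 14$)
$T{\left(a \right)} = 14$
$\frac{\left(- \frac{23573}{21948} + \frac{4 \cdot 20 \left(-22\right)}{-7863}\right) + G}{T{\left(210 \right)} - 24410} = \frac{\left(- \frac{23573}{21948} + \frac{4 \cdot 20 \left(-22\right)}{-7863}\right) + 18152}{14 - 24410} = \frac{\left(\left(-23573\right) \frac{1}{21948} + 80 \left(-22\right) \left(- \frac{1}{7863}\right)\right) + 18152}{-24396} = \left(\left(- \frac{23573}{21948} - - \frac{1760}{7863}\right) + 18152\right) \left(- \frac{1}{24396}\right) = \left(\left(- \frac{23573}{21948} + \frac{1760}{7863}\right) + 18152\right) \left(- \frac{1}{24396}\right) = \left(- \frac{16302891}{19175236} + 18152\right) \left(- \frac{1}{24396}\right) = \frac{348052580981}{19175236} \left(- \frac{1}{24396}\right) = - \frac{348052580981}{467799057456}$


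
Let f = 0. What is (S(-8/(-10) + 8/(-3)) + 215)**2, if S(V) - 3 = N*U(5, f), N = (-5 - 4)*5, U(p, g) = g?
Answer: 47524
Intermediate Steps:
N = -45 (N = -9*5 = -45)
S(V) = 3 (S(V) = 3 - 45*0 = 3 + 0 = 3)
(S(-8/(-10) + 8/(-3)) + 215)**2 = (3 + 215)**2 = 218**2 = 47524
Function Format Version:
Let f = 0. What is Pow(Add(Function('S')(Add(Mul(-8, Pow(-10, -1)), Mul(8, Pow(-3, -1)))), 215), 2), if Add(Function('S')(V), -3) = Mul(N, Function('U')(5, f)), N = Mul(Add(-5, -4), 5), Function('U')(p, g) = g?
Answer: 47524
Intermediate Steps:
N = -45 (N = Mul(-9, 5) = -45)
Function('S')(V) = 3 (Function('S')(V) = Add(3, Mul(-45, 0)) = Add(3, 0) = 3)
Pow(Add(Function('S')(Add(Mul(-8, Pow(-10, -1)), Mul(8, Pow(-3, -1)))), 215), 2) = Pow(Add(3, 215), 2) = Pow(218, 2) = 47524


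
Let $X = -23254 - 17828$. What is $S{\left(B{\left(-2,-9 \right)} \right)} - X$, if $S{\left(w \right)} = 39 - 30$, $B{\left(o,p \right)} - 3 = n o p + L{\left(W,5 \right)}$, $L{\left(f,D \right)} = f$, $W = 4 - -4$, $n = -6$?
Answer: $41091$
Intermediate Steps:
$W = 8$ ($W = 4 + 4 = 8$)
$B{\left(o,p \right)} = 11 - 6 o p$ ($B{\left(o,p \right)} = 3 + \left(- 6 o p + 8\right) = 3 - \left(-8 + 6 o p\right) = 11 - 6 o p$)
$S{\left(w \right)} = 9$
$X = -41082$
$S{\left(B{\left(-2,-9 \right)} \right)} - X = 9 - -41082 = 9 + 41082 = 41091$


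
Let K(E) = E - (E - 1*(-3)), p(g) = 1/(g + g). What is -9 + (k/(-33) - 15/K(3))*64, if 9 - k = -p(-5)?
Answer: 48467/165 ≈ 293.74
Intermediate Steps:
p(g) = 1/(2*g)
k = 89/10 (k = 9 - (-1)*(½)/(-5) = 9 - (-1)*(½)*(-⅕) = 9 - (-1)*(-1)/10 = 9 - 1*⅒ = 9 - ⅒ = 89/10 ≈ 8.9000)
K(E) = -3 (K(E) = E - (E + 3) = E - (3 + E) = E + (-3 - E) = -3)
-9 + (k/(-33) - 15/K(3))*64 = -9 + ((89/10)/(-33) - 15/(-3))*64 = -9 + ((89/10)*(-1/33) - 15*(-⅓))*64 = -9 + (-89/330 + 5)*64 = -9 + (1561/330)*64 = -9 + 49952/165 = 48467/165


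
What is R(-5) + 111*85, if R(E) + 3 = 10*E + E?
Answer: 9377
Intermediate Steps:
R(E) = -3 + 11*E (R(E) = -3 + (10*E + E) = -3 + 11*E)
R(-5) + 111*85 = (-3 + 11*(-5)) + 111*85 = (-3 - 55) + 9435 = -58 + 9435 = 9377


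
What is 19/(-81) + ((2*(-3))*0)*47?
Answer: -19/81 ≈ -0.23457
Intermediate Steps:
19/(-81) + ((2*(-3))*0)*47 = 19*(-1/81) - 6*0*47 = -19/81 + 0*47 = -19/81 + 0 = -19/81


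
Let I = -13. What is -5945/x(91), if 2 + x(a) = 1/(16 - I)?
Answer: 172405/57 ≈ 3024.6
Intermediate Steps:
x(a) = -57/29 (x(a) = -2 + 1/(16 - 1*(-13)) = -2 + 1/(16 + 13) = -2 + 1/29 = -57/29)
-5945/x(91) = -5945/(-57/29) = -5945*(-29/57) = 172405/57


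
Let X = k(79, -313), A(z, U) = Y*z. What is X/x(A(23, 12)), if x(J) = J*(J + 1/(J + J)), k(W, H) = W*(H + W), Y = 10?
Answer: -12324/35267 ≈ -0.34945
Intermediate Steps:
A(z, U) = 10*z
X = -18486 (X = 79*(-313 + 79) = 79*(-234) = -18486)
x(J) = J*(J + 1/(2*J))
X/x(A(23, 12)) = -18486/(1/2 + (10*23)**2) = -18486/(1/2 + 230**2) = -18486/(1/2 + 52900) = -18486/105801/2 = -18486*2/105801 = -12324/35267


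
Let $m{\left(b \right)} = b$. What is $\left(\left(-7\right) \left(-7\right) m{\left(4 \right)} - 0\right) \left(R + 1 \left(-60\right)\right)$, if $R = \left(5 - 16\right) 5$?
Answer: $-22540$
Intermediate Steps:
$R = -55$ ($R = \left(-11\right) 5 = -55$)
$\left(\left(-7\right) \left(-7\right) m{\left(4 \right)} - 0\right) \left(R + 1 \left(-60\right)\right) = \left(\left(-7\right) \left(-7\right) 4 - 0\right) \left(-55 + 1 \left(-60\right)\right) = \left(49 \cdot 4 + 0\right) \left(-55 - 60\right) = \left(196 + 0\right) \left(-115\right) = 196 \left(-115\right) = -22540$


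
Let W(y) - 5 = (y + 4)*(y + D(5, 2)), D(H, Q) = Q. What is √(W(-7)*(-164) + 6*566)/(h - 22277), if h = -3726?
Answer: -2*√29/26003 ≈ -0.00041420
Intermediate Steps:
W(y) = 5 + (2 + y)*(4 + y) (W(y) = 5 + (y + 4)*(y + 2) = 5 + (4 + y)*(2 + y) = 5 + (2 + y)*(4 + y))
√(W(-7)*(-164) + 6*566)/(h - 22277) = √((13 + (-7)² + 6*(-7))*(-164) + 6*566)/(-3726 - 22277) = √((13 + 49 - 42)*(-164) + 3396)/(-26003) = √(20*(-164) + 3396)*(-1/26003) = √(-3280 + 3396)*(-1/26003) = √116*(-1/26003) = (2*√29)*(-1/26003) = -2*√29/26003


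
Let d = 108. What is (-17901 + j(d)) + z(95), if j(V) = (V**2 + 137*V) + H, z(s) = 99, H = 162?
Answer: 8820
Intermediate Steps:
j(V) = 162 + V**2 + 137*V (j(V) = (V**2 + 137*V) + 162 = 162 + V**2 + 137*V)
(-17901 + j(d)) + z(95) = (-17901 + (162 + 108**2 + 137*108)) + 99 = (-17901 + (162 + 11664 + 14796)) + 99 = (-17901 + 26622) + 99 = 8721 + 99 = 8820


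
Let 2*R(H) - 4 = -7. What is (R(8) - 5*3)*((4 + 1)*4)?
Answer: -330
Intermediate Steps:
R(H) = -3/2 (R(H) = 2 + (½)*(-7) = 2 - 7/2 = -3/2)
(R(8) - 5*3)*((4 + 1)*4) = (-3/2 - 5*3)*((4 + 1)*4) = (-3/2 - 15)*(5*4) = -33/2*20 = -330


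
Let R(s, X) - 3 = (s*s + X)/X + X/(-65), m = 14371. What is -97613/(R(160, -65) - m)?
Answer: 1268969/191878 ≈ 6.6134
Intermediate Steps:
R(s, X) = 3 - X/65 + (X + s**2)/X (R(s, X) = 3 + ((s*s + X)/X + X/(-65)) = 3 + ((s**2 + X)/X + X*(-1/65)) = 3 + ((X + s**2)/X - X/65) = 3 + (-X/65 + (X + s**2)/X) = 3 - X/65 + (X + s**2)/X)
-97613/(R(160, -65) - m) = -97613/((4 - 1/65*(-65) + 160**2/(-65)) - 1*14371) = -97613/((4 + 1 - 1/65*25600) - 14371) = -97613/((4 + 1 - 5120/13) - 14371) = -97613/(-5055/13 - 14371) = -97613/(-191878/13) = -97613*(-13/191878) = 1268969/191878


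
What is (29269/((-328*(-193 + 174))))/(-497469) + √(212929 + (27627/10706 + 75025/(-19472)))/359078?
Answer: -29269/3100226808 + √144586533336186589511/9356999591512 ≈ 0.0012756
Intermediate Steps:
(29269/((-328*(-193 + 174))))/(-497469) + √(212929 + (27627/10706 + 75025/(-19472)))/359078 = (29269/((-328*(-19))))*(-1/497469) + √(212929 + (27627*(1/10706) + 75025*(-1/19472)))*(1/359078) = (29269/6232)*(-1/497469) + √(212929 + (27627/10706 - 75025/19472))*(1/359078) = (29269*(1/6232))*(-1/497469) + √(212929 - 132632353/104233616)*(1/359078) = (29269/6232)*(-1/497469) + √(22194226988911/104233616)*(1/359078) = -29269/3100226808 + (√144586533336186589511/26058404)*(1/359078) = -29269/3100226808 + √144586533336186589511/9356999591512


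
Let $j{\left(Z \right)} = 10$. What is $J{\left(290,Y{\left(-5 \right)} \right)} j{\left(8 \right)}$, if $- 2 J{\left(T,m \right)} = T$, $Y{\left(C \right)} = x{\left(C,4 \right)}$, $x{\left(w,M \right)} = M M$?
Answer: $-1450$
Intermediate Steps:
$x{\left(w,M \right)} = M^{2}$
$Y{\left(C \right)} = 16$ ($Y{\left(C \right)} = 4^{2} = 16$)
$J{\left(T,m \right)} = - \frac{T}{2}$
$J{\left(290,Y{\left(-5 \right)} \right)} j{\left(8 \right)} = \left(- \frac{1}{2}\right) 290 \cdot 10 = \left(-145\right) 10 = -1450$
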